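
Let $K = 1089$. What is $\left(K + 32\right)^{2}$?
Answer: $1256641$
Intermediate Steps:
$\left(K + 32\right)^{2} = \left(1089 + 32\right)^{2} = 1121^{2} = 1256641$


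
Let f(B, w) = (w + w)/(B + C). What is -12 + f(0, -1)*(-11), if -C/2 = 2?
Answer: -35/2 ≈ -17.500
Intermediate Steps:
C = -4 (C = -2*2 = -4)
f(B, w) = 2*w/(-4 + B) (f(B, w) = (w + w)/(B - 4) = (2*w)/(-4 + B) = 2*w/(-4 + B))
-12 + f(0, -1)*(-11) = -12 + (2*(-1)/(-4 + 0))*(-11) = -12 + (2*(-1)/(-4))*(-11) = -12 + (2*(-1)*(-¼))*(-11) = -12 + (½)*(-11) = -12 - 11/2 = -35/2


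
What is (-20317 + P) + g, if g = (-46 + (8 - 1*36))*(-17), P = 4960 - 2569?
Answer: -16668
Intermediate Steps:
P = 2391
g = 1258 (g = (-46 + (8 - 36))*(-17) = (-46 - 28)*(-17) = -74*(-17) = 1258)
(-20317 + P) + g = (-20317 + 2391) + 1258 = -17926 + 1258 = -16668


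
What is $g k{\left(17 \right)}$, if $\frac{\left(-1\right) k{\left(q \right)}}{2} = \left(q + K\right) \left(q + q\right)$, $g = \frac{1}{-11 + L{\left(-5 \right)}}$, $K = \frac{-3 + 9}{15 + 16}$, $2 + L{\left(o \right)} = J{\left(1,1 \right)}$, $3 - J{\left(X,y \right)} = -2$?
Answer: $\frac{9061}{62} \approx 146.15$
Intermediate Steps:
$J{\left(X,y \right)} = 5$ ($J{\left(X,y \right)} = 3 - -2 = 3 + 2 = 5$)
$L{\left(o \right)} = 3$ ($L{\left(o \right)} = -2 + 5 = 3$)
$K = \frac{6}{31} \approx 0.19355$
$g = - \frac{1}{8}$ ($g = \frac{1}{-11 + 3} = \frac{1}{-8} = - \frac{1}{8} \approx -0.125$)
$k{\left(q \right)} = - 4 q \left(\frac{6}{31} + q\right)$ ($k{\left(q \right)} = - 2 \left(q + \frac{6}{31}\right) \left(q + q\right) = - 2 \left(\frac{6}{31} + q\right) 2 q = - 2 \cdot 2 q \left(\frac{6}{31} + q\right) = - 4 q \left(\frac{6}{31} + q\right)$)
$g k{\left(17 \right)} = - \frac{\left(- \frac{4}{31}\right) 17 \left(6 + 31 \cdot 17\right)}{8} = - \frac{\left(- \frac{4}{31}\right) 17 \left(6 + 527\right)}{8} = - \frac{\left(- \frac{4}{31}\right) 17 \cdot 533}{8} = \left(- \frac{1}{8}\right) \left(- \frac{36244}{31}\right) = \frac{9061}{62}$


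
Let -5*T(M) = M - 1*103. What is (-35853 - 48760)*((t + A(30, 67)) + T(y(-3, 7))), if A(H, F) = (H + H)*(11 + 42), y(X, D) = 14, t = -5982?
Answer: 1177897573/5 ≈ 2.3558e+8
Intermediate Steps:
T(M) = 103/5 - M/5 (T(M) = -(M - 1*103)/5 = -(M - 103)/5 = -(-103 + M)/5 = 103/5 - M/5)
A(H, F) = 106*H (A(H, F) = (2*H)*53 = 106*H)
(-35853 - 48760)*((t + A(30, 67)) + T(y(-3, 7))) = (-35853 - 48760)*((-5982 + 106*30) + (103/5 - ⅕*14)) = -84613*((-5982 + 3180) + (103/5 - 14/5)) = -84613*(-2802 + 89/5) = -84613*(-13921/5) = 1177897573/5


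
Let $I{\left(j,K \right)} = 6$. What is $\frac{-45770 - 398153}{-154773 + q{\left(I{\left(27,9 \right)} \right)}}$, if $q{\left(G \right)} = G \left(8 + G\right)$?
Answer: $\frac{443923}{154689} \approx 2.8698$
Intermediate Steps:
$\frac{-45770 - 398153}{-154773 + q{\left(I{\left(27,9 \right)} \right)}} = \frac{-45770 - 398153}{-154773 + 6 \left(8 + 6\right)} = - \frac{443923}{-154773 + 6 \cdot 14} = - \frac{443923}{-154773 + 84} = - \frac{443923}{-154689} = \left(-443923\right) \left(- \frac{1}{154689}\right) = \frac{443923}{154689}$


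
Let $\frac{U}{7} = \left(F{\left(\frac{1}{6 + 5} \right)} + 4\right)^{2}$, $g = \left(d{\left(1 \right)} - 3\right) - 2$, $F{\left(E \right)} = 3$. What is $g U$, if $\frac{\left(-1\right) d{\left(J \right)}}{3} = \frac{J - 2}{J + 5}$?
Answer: $- \frac{3087}{2} \approx -1543.5$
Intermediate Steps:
$d{\left(J \right)} = - \frac{3 \left(-2 + J\right)}{5 + J}$ ($d{\left(J \right)} = - 3 \frac{J - 2}{J + 5} = - 3 \frac{-2 + J}{5 + J} = - \frac{3 \left(-2 + J\right)}{5 + J}$)
$g = - \frac{9}{2}$ ($g = \left(\frac{3 \left(2 - 1\right)}{5 + 1} - 3\right) - 2 = \left(\frac{3 \left(2 - 1\right)}{6} - 3\right) - 2 = \left(3 \cdot \frac{1}{6} \cdot 1 - 3\right) - 2 = \left(\frac{1}{2} - 3\right) - 2 = - \frac{5}{2} - 2 = - \frac{9}{2} \approx -4.5$)
$U = 343$ ($U = 7 \left(3 + 4\right)^{2} = 7 \cdot 7^{2} = 7 \cdot 49 = 343$)
$g U = \left(- \frac{9}{2}\right) 343 = - \frac{3087}{2}$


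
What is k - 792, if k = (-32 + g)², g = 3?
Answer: 49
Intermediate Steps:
k = 841 (k = (-32 + 3)² = (-29)² = 841)
k - 792 = 841 - 792 = 49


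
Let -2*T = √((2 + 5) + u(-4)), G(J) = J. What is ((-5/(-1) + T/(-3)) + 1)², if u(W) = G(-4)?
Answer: (36 + √3)²/36 ≈ 39.547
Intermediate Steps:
u(W) = -4
T = -√3/2 (T = -√((2 + 5) - 4)/2 = -√(7 - 4)/2 = -√3/2 ≈ -0.86602)
((-5/(-1) + T/(-3)) + 1)² = ((-5/(-1) - √3/2/(-3)) + 1)² = ((-5*(-1) - √3/2*(-⅓)) + 1)² = ((5 + √3/6) + 1)² = (6 + √3/6)²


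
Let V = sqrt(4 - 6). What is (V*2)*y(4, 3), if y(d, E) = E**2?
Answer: 18*I*sqrt(2) ≈ 25.456*I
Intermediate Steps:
V = I*sqrt(2) (V = sqrt(-2) = I*sqrt(2) ≈ 1.4142*I)
(V*2)*y(4, 3) = ((I*sqrt(2))*2)*3**2 = (2*I*sqrt(2))*9 = 18*I*sqrt(2)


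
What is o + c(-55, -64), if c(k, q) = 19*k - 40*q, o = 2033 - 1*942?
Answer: 2606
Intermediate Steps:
o = 1091 (o = 2033 - 942 = 1091)
c(k, q) = -40*q + 19*k
o + c(-55, -64) = 1091 + (-40*(-64) + 19*(-55)) = 1091 + (2560 - 1045) = 1091 + 1515 = 2606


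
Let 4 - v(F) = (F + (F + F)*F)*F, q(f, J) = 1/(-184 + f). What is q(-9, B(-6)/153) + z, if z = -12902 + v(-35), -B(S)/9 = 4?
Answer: 13824010/193 ≈ 71627.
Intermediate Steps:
B(S) = -36 (B(S) = -9*4 = -36)
v(F) = 4 - F*(F + 2*F**2) (v(F) = 4 - (F + (F + F)*F)*F = 4 - (F + (2*F)*F)*F = 4 - (F + 2*F**2)*F = 4 - F*(F + 2*F**2))
z = 71627 (z = -12902 + (4 - 1*(-35)**2 - 2*(-35)**3) = -12902 + (4 - 1*1225 - 2*(-42875)) = -12902 + (4 - 1225 + 85750) = -12902 + 84529 = 71627)
q(-9, B(-6)/153) + z = 1/(-184 - 9) + 71627 = 1/(-193) + 71627 = -1/193 + 71627 = 13824010/193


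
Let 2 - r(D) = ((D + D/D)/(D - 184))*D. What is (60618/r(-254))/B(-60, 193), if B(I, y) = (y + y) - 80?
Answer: 737519/553673 ≈ 1.3320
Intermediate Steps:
B(I, y) = -80 + 2*y (B(I, y) = 2*y - 80 = -80 + 2*y)
r(D) = 2 - D*(1 + D)/(-184 + D) (r(D) = 2 - (D + D/D)/(D - 184)*D = 2 - (D + 1)/(-184 + D)*D = 2 - (1 + D)/(-184 + D)*D = 2 - D*(1 + D)/(-184 + D))
(60618/r(-254))/B(-60, 193) = (60618/(((-368 - 254 - 1*(-254)**2)/(-184 - 254))))/(-80 + 2*193) = (60618/(((-368 - 254 - 1*64516)/(-438))))/(-80 + 386) = (60618/((-(-368 - 254 - 64516)/438)))/306 = (60618/((-1/438*(-65138))))*(1/306) = (60618/(32569/219))*(1/306) = (60618*(219/32569))*(1/306) = (13275342/32569)*(1/306) = 737519/553673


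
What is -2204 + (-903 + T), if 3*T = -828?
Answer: -3383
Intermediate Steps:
T = -276 (T = (⅓)*(-828) = -276)
-2204 + (-903 + T) = -2204 + (-903 - 276) = -2204 - 1179 = -3383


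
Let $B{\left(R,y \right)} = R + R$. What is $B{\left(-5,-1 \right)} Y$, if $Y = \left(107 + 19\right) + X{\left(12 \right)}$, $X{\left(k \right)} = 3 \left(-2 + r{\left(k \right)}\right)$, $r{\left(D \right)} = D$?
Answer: $-1560$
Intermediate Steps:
$X{\left(k \right)} = -6 + 3 k$ ($X{\left(k \right)} = 3 \left(-2 + k\right) = -6 + 3 k$)
$B{\left(R,y \right)} = 2 R$
$Y = 156$ ($Y = \left(107 + 19\right) + \left(-6 + 3 \cdot 12\right) = 126 + \left(-6 + 36\right) = 126 + 30 = 156$)
$B{\left(-5,-1 \right)} Y = 2 \left(-5\right) 156 = \left(-10\right) 156 = -1560$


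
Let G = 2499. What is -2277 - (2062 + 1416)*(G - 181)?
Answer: -8064281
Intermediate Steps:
-2277 - (2062 + 1416)*(G - 181) = -2277 - (2062 + 1416)*(2499 - 181) = -2277 - 3478*2318 = -2277 - 1*8062004 = -2277 - 8062004 = -8064281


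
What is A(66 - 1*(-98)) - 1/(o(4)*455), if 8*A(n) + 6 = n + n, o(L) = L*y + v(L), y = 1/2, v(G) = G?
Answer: 219763/5460 ≈ 40.250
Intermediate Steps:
y = ½ ≈ 0.50000
o(L) = 3*L/2 (o(L) = L*(½) + L = L/2 + L = 3*L/2)
A(n) = -¾ + n/4 (A(n) = -¾ + (n + n)/8 = -¾ + (2*n)/8 = -¾ + n/4)
A(66 - 1*(-98)) - 1/(o(4)*455) = (-¾ + (66 - 1*(-98))/4) - 1/(((3/2)*4)*455) = (-¾ + (66 + 98)/4) - 1/(6*455) = (-¾ + (¼)*164) - 1/2730 = (-¾ + 41) - 1*1/2730 = 161/4 - 1/2730 = 219763/5460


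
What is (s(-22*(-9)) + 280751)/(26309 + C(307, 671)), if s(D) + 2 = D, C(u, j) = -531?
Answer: 280947/25778 ≈ 10.899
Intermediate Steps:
s(D) = -2 + D
(s(-22*(-9)) + 280751)/(26309 + C(307, 671)) = ((-2 - 22*(-9)) + 280751)/(26309 - 531) = ((-2 + 198) + 280751)/25778 = (196 + 280751)*(1/25778) = 280947*(1/25778) = 280947/25778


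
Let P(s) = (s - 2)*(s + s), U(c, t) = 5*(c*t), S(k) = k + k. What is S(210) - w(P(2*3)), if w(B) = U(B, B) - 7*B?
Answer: -10764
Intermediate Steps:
S(k) = 2*k
U(c, t) = 5*c*t
P(s) = 2*s*(-2 + s) (P(s) = (-2 + s)*(2*s) = 2*s*(-2 + s))
w(B) = -7*B + 5*B**2 (w(B) = 5*B*B - 7*B = 5*B**2 - 7*B = -7*B + 5*B**2)
S(210) - w(P(2*3)) = 2*210 - 2*(2*3)*(-2 + 2*3)*(-7 + 5*(2*(2*3)*(-2 + 2*3))) = 420 - 2*6*(-2 + 6)*(-7 + 5*(2*6*(-2 + 6))) = 420 - 2*6*4*(-7 + 5*(2*6*4)) = 420 - 48*(-7 + 5*48) = 420 - 48*(-7 + 240) = 420 - 48*233 = 420 - 1*11184 = 420 - 11184 = -10764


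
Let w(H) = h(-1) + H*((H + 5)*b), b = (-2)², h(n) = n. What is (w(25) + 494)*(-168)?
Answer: -586824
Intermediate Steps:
b = 4
w(H) = -1 + H*(20 + 4*H) (w(H) = -1 + H*((H + 5)*4) = -1 + H*((5 + H)*4) = -1 + H*(20 + 4*H))
(w(25) + 494)*(-168) = ((-1 + 4*25² + 20*25) + 494)*(-168) = ((-1 + 4*625 + 500) + 494)*(-168) = ((-1 + 2500 + 500) + 494)*(-168) = (2999 + 494)*(-168) = 3493*(-168) = -586824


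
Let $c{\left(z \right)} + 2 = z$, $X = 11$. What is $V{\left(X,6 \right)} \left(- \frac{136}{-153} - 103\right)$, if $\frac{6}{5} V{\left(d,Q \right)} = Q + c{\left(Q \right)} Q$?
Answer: $- \frac{22975}{9} \approx -2552.8$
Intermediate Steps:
$c{\left(z \right)} = -2 + z$
$V{\left(d,Q \right)} = \frac{5 Q}{6} + \frac{5 Q \left(-2 + Q\right)}{6}$ ($V{\left(d,Q \right)} = \frac{5 \left(Q + \left(-2 + Q\right) Q\right)}{6} = \frac{5 \left(Q + Q \left(-2 + Q\right)\right)}{6} = \frac{5 Q}{6} + \frac{5 Q \left(-2 + Q\right)}{6}$)
$V{\left(X,6 \right)} \left(- \frac{136}{-153} - 103\right) = \frac{5}{6} \cdot 6 \left(-1 + 6\right) \left(- \frac{136}{-153} - 103\right) = \frac{5}{6} \cdot 6 \cdot 5 \left(\left(-136\right) \left(- \frac{1}{153}\right) - 103\right) = 25 \left(\frac{8}{9} - 103\right) = 25 \left(- \frac{919}{9}\right) = - \frac{22975}{9}$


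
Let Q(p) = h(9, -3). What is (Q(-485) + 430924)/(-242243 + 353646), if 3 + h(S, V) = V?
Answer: 430918/111403 ≈ 3.8681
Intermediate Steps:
h(S, V) = -3 + V
Q(p) = -6 (Q(p) = -3 - 3 = -6)
(Q(-485) + 430924)/(-242243 + 353646) = (-6 + 430924)/(-242243 + 353646) = 430918/111403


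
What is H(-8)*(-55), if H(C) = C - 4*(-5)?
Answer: -660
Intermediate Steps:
H(C) = 20 + C (H(C) = C + 20 = 20 + C)
H(-8)*(-55) = (20 - 8)*(-55) = 12*(-55) = -660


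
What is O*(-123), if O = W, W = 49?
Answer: -6027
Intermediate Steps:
O = 49
O*(-123) = 49*(-123) = -6027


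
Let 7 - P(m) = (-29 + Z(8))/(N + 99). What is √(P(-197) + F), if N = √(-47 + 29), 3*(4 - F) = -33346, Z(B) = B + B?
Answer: √3*√((1101520 + 33379*I*√2)/(33 + I*√2))/3 ≈ 105.48 - 2.6626e-5*I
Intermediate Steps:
Z(B) = 2*B
F = 33358/3 (F = 4 - ⅓*(-33346) = 4 + 33346/3 = 33358/3 ≈ 11119.)
N = 3*I*√2 (N = √(-18) = 3*I*√2 ≈ 4.2426*I)
P(m) = 7 + 13/(99 + 3*I*√2) (P(m) = 7 - (-29 + 2*8)/(3*I*√2 + 99) = 7 - (-29 + 16)/(99 + 3*I*√2) = 7 - (-13)/(99 + 3*I*√2) = 7 + 13/(99 + 3*I*√2))
√(P(-197) + F) = √((7780/1091 - 13*I*√2/3273) + 33358/3) = √(36416918/3273 - 13*I*√2/3273)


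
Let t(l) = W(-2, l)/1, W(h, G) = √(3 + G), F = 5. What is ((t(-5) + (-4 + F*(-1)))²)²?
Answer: (9 - I*√2)⁴ ≈ 5593.0 - 4022.0*I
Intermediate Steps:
t(l) = √(3 + l) (t(l) = √(3 + l)/1 = √(3 + l)*1 = √(3 + l))
((t(-5) + (-4 + F*(-1)))²)² = ((√(3 - 5) + (-4 + 5*(-1)))²)² = ((√(-2) + (-4 - 5))²)² = ((I*√2 - 9)²)² = ((-9 + I*√2)²)² = (-9 + I*√2)⁴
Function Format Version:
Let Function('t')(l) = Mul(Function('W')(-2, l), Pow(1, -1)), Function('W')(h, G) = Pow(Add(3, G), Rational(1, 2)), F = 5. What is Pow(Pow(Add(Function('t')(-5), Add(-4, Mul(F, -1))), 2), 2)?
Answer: Pow(Add(9, Mul(-1, I, Pow(2, Rational(1, 2)))), 4) ≈ Add(5593.0, Mul(-4022.0, I))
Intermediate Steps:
Function('t')(l) = Pow(Add(3, l), Rational(1, 2)) (Function('t')(l) = Mul(Pow(Add(3, l), Rational(1, 2)), Pow(1, -1)) = Mul(Pow(Add(3, l), Rational(1, 2)), 1) = Pow(Add(3, l), Rational(1, 2)))
Pow(Pow(Add(Function('t')(-5), Add(-4, Mul(F, -1))), 2), 2) = Pow(Pow(Add(Pow(Add(3, -5), Rational(1, 2)), Add(-4, Mul(5, -1))), 2), 2) = Pow(Pow(Add(Pow(-2, Rational(1, 2)), Add(-4, -5)), 2), 2) = Pow(Pow(Add(Mul(I, Pow(2, Rational(1, 2))), -9), 2), 2) = Pow(Pow(Add(-9, Mul(I, Pow(2, Rational(1, 2)))), 2), 2) = Pow(Add(-9, Mul(I, Pow(2, Rational(1, 2)))), 4)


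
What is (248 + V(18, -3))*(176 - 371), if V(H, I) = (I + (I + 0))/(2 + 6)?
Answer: -192855/4 ≈ -48214.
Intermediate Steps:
V(H, I) = I/4 (V(H, I) = (I + I)/8 = (2*I)*(⅛) = I/4)
(248 + V(18, -3))*(176 - 371) = (248 + (¼)*(-3))*(176 - 371) = (248 - ¾)*(-195) = (989/4)*(-195) = -192855/4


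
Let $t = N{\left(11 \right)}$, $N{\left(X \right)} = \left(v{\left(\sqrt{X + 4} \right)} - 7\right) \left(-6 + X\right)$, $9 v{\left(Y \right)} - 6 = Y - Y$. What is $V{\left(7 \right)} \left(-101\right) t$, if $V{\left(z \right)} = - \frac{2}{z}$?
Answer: $- \frac{19190}{21} \approx -913.81$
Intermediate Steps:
$v{\left(Y \right)} = \frac{2}{3}$ ($v{\left(Y \right)} = \frac{2}{3} + \frac{Y - Y}{9} = \frac{2}{3} + \frac{1}{9} \cdot 0 = \frac{2}{3} + 0 = \frac{2}{3}$)
$N{\left(X \right)} = 38 - \frac{19 X}{3}$ ($N{\left(X \right)} = \left(\frac{2}{3} - 7\right) \left(-6 + X\right) = - \frac{19 \left(-6 + X\right)}{3} = 38 - \frac{19 X}{3}$)
$t = - \frac{95}{3}$ ($t = 38 - \frac{209}{3} = - \frac{95}{3} \approx -31.667$)
$V{\left(7 \right)} \left(-101\right) t = - \frac{2}{7} \left(-101\right) \left(- \frac{95}{3}\right) = \left(-2\right) \frac{1}{7} \left(-101\right) \left(- \frac{95}{3}\right) = \left(- \frac{2}{7}\right) \left(-101\right) \left(- \frac{95}{3}\right) = \frac{202}{7} \left(- \frac{95}{3}\right) = - \frac{19190}{21}$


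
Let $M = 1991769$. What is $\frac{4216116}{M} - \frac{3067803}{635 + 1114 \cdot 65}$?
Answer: $- \frac{1934129573429}{48496255535} \approx -39.882$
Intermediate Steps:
$\frac{4216116}{M} - \frac{3067803}{635 + 1114 \cdot 65} = \frac{4216116}{1991769} - \frac{3067803}{635 + 1114 \cdot 65} = 4216116 \cdot \frac{1}{1991769} - \frac{3067803}{635 + 72410} = \frac{1405372}{663923} - \frac{3067803}{73045} = - \frac{1934129573429}{48496255535}$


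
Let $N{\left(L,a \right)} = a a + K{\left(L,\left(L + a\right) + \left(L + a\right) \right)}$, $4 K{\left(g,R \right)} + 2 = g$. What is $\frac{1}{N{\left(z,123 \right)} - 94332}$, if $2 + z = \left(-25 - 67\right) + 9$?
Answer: $- \frac{4}{316899} \approx -1.2622 \cdot 10^{-5}$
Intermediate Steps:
$K{\left(g,R \right)} = - \frac{1}{2} + \frac{g}{4}$
$z = -85$ ($z = -2 + \left(\left(-25 - 67\right) + 9\right) = -2 + \left(-92 + 9\right) = -2 - 83 = -85$)
$N{\left(L,a \right)} = - \frac{1}{2} + a^{2} + \frac{L}{4}$ ($N{\left(L,a \right)} = a a + \left(- \frac{1}{2} + \frac{L}{4}\right) = a^{2} + \left(- \frac{1}{2} + \frac{L}{4}\right) = - \frac{1}{2} + a^{2} + \frac{L}{4}$)
$\frac{1}{N{\left(z,123 \right)} - 94332} = \frac{1}{\left(- \frac{1}{2} + 123^{2} + \frac{1}{4} \left(-85\right)\right) - 94332} = \frac{1}{\left(- \frac{1}{2} + 15129 - \frac{85}{4}\right) - 94332} = \frac{1}{\frac{60429}{4} - 94332} = \frac{1}{- \frac{316899}{4}} = - \frac{4}{316899}$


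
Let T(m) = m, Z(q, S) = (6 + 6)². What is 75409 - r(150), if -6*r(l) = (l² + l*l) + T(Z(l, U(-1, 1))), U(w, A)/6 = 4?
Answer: 82933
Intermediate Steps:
U(w, A) = 24 (U(w, A) = 6*4 = 24)
Z(q, S) = 144 (Z(q, S) = 12² = 144)
r(l) = -24 - l²/3 (r(l) = -((l² + l*l) + 144)/6 = -((l² + l²) + 144)/6 = -(2*l² + 144)/6 = -(144 + 2*l²)/6 = -24 - l²/3)
75409 - r(150) = 75409 - (-24 - ⅓*150²) = 75409 - (-24 - ⅓*22500) = 75409 - (-24 - 7500) = 75409 - 1*(-7524) = 75409 + 7524 = 82933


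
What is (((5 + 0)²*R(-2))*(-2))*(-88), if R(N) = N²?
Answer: 17600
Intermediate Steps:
(((5 + 0)²*R(-2))*(-2))*(-88) = (((5 + 0)²*(-2)²)*(-2))*(-88) = ((5²*4)*(-2))*(-88) = ((25*4)*(-2))*(-88) = (100*(-2))*(-88) = -200*(-88) = 17600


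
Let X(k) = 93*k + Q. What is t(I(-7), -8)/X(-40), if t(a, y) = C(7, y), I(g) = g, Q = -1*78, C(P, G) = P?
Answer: -7/3798 ≈ -0.0018431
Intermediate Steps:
Q = -78
X(k) = -78 + 93*k (X(k) = 93*k - 78 = -78 + 93*k)
t(a, y) = 7
t(I(-7), -8)/X(-40) = 7/(-78 + 93*(-40)) = 7/(-78 - 3720) = 7/(-3798) = 7*(-1/3798) = -7/3798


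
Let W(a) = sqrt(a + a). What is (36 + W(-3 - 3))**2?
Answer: 1284 + 144*I*sqrt(3) ≈ 1284.0 + 249.42*I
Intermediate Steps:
W(a) = sqrt(2)*sqrt(a) (W(a) = sqrt(2*a) = sqrt(2)*sqrt(a))
(36 + W(-3 - 3))**2 = (36 + sqrt(2)*sqrt(-3 - 3))**2 = (36 + sqrt(2)*sqrt(-6))**2 = (36 + sqrt(2)*(I*sqrt(6)))**2 = (36 + 2*I*sqrt(3))**2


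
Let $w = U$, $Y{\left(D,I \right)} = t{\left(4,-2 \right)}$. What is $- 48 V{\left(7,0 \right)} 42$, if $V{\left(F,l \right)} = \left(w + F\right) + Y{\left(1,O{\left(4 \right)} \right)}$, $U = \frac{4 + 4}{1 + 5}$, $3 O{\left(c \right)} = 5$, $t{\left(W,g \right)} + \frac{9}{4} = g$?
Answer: $-8232$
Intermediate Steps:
$t{\left(W,g \right)} = - \frac{9}{4} + g$
$O{\left(c \right)} = \frac{5}{3}$ ($O{\left(c \right)} = \frac{1}{3} \cdot 5 = \frac{5}{3}$)
$U = \frac{4}{3}$ ($U = \frac{8}{6} = 8 \cdot \frac{1}{6} = \frac{4}{3} \approx 1.3333$)
$Y{\left(D,I \right)} = - \frac{17}{4}$ ($Y{\left(D,I \right)} = - \frac{9}{4} - 2 = - \frac{17}{4}$)
$w = \frac{4}{3} \approx 1.3333$
$V{\left(F,l \right)} = - \frac{35}{12} + F$ ($V{\left(F,l \right)} = \left(\frac{4}{3} + F\right) - \frac{17}{4} = - \frac{35}{12} + F$)
$- 48 V{\left(7,0 \right)} 42 = - 48 \left(- \frac{35}{12} + 7\right) 42 = \left(-48\right) \frac{49}{12} \cdot 42 = \left(-196\right) 42 = -8232$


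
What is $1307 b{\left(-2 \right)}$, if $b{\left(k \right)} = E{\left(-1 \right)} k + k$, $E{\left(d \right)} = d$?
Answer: $0$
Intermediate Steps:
$b{\left(k \right)} = 0$ ($b{\left(k \right)} = - k + k = 0$)
$1307 b{\left(-2 \right)} = 1307 \cdot 0 = 0$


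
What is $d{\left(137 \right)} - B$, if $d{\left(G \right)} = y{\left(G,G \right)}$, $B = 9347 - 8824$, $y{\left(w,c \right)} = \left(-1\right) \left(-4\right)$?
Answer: $-519$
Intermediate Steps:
$y{\left(w,c \right)} = 4$
$B = 523$ ($B = 9347 - 8824 = 523$)
$d{\left(G \right)} = 4$
$d{\left(137 \right)} - B = 4 - 523 = -519$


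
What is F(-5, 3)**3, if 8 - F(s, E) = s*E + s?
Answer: 21952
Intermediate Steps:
F(s, E) = 8 - s - E*s (F(s, E) = 8 - (s*E + s) = 8 - (E*s + s) = 8 - (s + E*s) = 8 + (-s - E*s) = 8 - s - E*s)
F(-5, 3)**3 = (8 - 1*(-5) - 1*3*(-5))**3 = (8 + 5 + 15)**3 = 28**3 = 21952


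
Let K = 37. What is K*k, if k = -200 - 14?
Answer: -7918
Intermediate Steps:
k = -214
K*k = 37*(-214) = -7918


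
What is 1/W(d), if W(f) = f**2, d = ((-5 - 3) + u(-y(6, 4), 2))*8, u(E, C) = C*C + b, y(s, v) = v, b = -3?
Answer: 1/3136 ≈ 0.00031888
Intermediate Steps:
u(E, C) = -3 + C**2 (u(E, C) = C*C - 3 = C**2 - 3 = -3 + C**2)
d = -56 (d = ((-5 - 3) + (-3 + 2**2))*8 = (-8 + (-3 + 4))*8 = (-8 + 1)*8 = -7*8 = -56)
1/W(d) = 1/((-56)**2) = 1/3136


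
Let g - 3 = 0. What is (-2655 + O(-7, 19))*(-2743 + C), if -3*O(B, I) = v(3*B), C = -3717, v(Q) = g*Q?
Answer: 17015640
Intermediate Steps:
g = 3 (g = 3 + 0 = 3)
v(Q) = 3*Q
O(B, I) = -3*B
(-2655 + O(-7, 19))*(-2743 + C) = (-2655 - 3*(-7))*(-2743 - 3717) = (-2655 + 21)*(-6460) = -2634*(-6460) = 17015640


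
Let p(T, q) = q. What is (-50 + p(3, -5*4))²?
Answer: 4900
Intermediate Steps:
(-50 + p(3, -5*4))² = (-50 - 5*4)² = (-50 - 20)² = (-70)² = 4900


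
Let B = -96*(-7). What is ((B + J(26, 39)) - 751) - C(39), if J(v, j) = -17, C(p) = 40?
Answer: -136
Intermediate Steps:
B = 672
((B + J(26, 39)) - 751) - C(39) = ((672 - 17) - 751) - 1*40 = (655 - 751) - 40 = -96 - 40 = -136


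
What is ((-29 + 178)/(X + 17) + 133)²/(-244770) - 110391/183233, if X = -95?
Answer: -36709853823301/54573408707688 ≈ -0.67267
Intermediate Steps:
((-29 + 178)/(X + 17) + 133)²/(-244770) - 110391/183233 = ((-29 + 178)/(-95 + 17) + 133)²/(-244770) - 110391/183233 = (149/(-78) + 133)²*(-1/244770) - 110391*1/183233 = (149*(-1/78) + 133)²*(-1/244770) - 110391/183233 = (-149/78 + 133)²*(-1/244770) - 110391/183233 = (10225/78)²*(-1/244770) - 110391/183233 = (104550625/6084)*(-1/244770) - 110391/183233 = -20910125/297836136 - 110391/183233 = -36709853823301/54573408707688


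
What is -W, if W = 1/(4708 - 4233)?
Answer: -1/475 ≈ -0.0021053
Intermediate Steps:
W = 1/475 ≈ 0.0021053
-W = -1*1/475 = -1/475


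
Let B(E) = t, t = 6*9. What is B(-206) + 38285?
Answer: 38339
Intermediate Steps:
t = 54
B(E) = 54
B(-206) + 38285 = 54 + 38285 = 38339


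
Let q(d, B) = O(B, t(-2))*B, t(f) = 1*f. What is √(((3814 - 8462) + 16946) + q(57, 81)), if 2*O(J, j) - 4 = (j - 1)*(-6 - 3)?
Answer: √54214/2 ≈ 116.42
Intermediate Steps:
t(f) = f
O(J, j) = 13/2 - 9*j/2 (O(J, j) = 2 + ((j - 1)*(-6 - 3))/2 = 2 + ((-1 + j)*(-9))/2 = 2 + (9 - 9*j)/2 = 2 + (9/2 - 9*j/2) = 13/2 - 9*j/2)
q(d, B) = 31*B/2 (q(d, B) = (13/2 - 9/2*(-2))*B = (13/2 + 9)*B = 31*B/2)
√(((3814 - 8462) + 16946) + q(57, 81)) = √(((3814 - 8462) + 16946) + (31/2)*81) = √((-4648 + 16946) + 2511/2) = √(12298 + 2511/2) = √(27107/2) = √54214/2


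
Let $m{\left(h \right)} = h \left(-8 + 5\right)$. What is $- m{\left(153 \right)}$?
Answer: $459$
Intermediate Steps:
$m{\left(h \right)} = - 3 h$ ($m{\left(h \right)} = h \left(-3\right) = - 3 h$)
$- m{\left(153 \right)} = - \left(-3\right) 153 = \left(-1\right) \left(-459\right) = 459$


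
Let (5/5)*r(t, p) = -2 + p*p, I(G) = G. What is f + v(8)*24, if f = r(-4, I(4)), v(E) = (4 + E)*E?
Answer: 2318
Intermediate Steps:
v(E) = E*(4 + E)
r(t, p) = -2 + p² (r(t, p) = -2 + p*p = -2 + p²)
f = 14 (f = -2 + 4² = -2 + 16 = 14)
f + v(8)*24 = 14 + (8*(4 + 8))*24 = 14 + (8*12)*24 = 14 + 96*24 = 14 + 2304 = 2318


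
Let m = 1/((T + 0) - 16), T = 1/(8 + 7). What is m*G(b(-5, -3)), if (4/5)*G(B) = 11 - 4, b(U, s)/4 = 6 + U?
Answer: -525/956 ≈ -0.54916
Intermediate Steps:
T = 1/15 ≈ 0.066667
b(U, s) = 24 + 4*U (b(U, s) = 4*(6 + U) = 24 + 4*U)
G(B) = 35/4 (G(B) = 5*(11 - 4)/4 = (5/4)*7 = 35/4)
m = -15/239 (m = 1/((1/15 + 0) - 16) = 1/(1/15 - 16) = 1/(-239/15) = -15/239 ≈ -0.062762)
m*G(b(-5, -3)) = -15/239*35/4 = -525/956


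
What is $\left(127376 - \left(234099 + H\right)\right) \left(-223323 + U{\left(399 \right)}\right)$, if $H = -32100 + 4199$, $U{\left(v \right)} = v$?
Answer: $17571315528$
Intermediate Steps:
$H = -27901$
$\left(127376 - \left(234099 + H\right)\right) \left(-223323 + U{\left(399 \right)}\right) = \left(127376 - 206198\right) \left(-223323 + 399\right) = \left(127376 + \left(-234099 + 27901\right)\right) \left(-222924\right) = \left(127376 - 206198\right) \left(-222924\right) = \left(-78822\right) \left(-222924\right) = 17571315528$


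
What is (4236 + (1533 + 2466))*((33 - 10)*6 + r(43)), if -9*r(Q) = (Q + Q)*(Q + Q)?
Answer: -5630910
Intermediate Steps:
r(Q) = -4*Q²/9 (r(Q) = -(Q + Q)*(Q + Q)/9 = -2*Q*2*Q/9 = -4*Q²/9)
(4236 + (1533 + 2466))*((33 - 10)*6 + r(43)) = (4236 + (1533 + 2466))*((33 - 10)*6 - 4/9*43²) = (4236 + 3999)*(23*6 - 4/9*1849) = 8235*(138 - 7396/9) = 8235*(-6154/9) = -5630910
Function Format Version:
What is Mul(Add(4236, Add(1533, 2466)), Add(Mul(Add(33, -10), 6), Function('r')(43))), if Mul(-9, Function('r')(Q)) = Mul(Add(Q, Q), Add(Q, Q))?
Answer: -5630910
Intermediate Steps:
Function('r')(Q) = Mul(Rational(-4, 9), Pow(Q, 2)) (Function('r')(Q) = Mul(Rational(-1, 9), Mul(Add(Q, Q), Add(Q, Q))) = Mul(Rational(-1, 9), Mul(Mul(2, Q), Mul(2, Q))) = Mul(Rational(-1, 9), Mul(4, Pow(Q, 2))) = Mul(Rational(-4, 9), Pow(Q, 2)))
Mul(Add(4236, Add(1533, 2466)), Add(Mul(Add(33, -10), 6), Function('r')(43))) = Mul(Add(4236, Add(1533, 2466)), Add(Mul(Add(33, -10), 6), Mul(Rational(-4, 9), Pow(43, 2)))) = Mul(Add(4236, 3999), Add(Mul(23, 6), Mul(Rational(-4, 9), 1849))) = Mul(8235, Add(138, Rational(-7396, 9))) = Mul(8235, Rational(-6154, 9)) = -5630910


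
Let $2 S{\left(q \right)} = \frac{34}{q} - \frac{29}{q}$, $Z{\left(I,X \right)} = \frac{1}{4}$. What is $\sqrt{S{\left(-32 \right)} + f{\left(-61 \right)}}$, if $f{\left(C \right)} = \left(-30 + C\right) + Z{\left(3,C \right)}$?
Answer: $\frac{i \sqrt{5813}}{8} \approx 9.5304 i$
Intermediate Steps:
$Z{\left(I,X \right)} = \frac{1}{4}$
$S{\left(q \right)} = \frac{5}{2 q}$ ($S{\left(q \right)} = \frac{\frac{34}{q} - \frac{29}{q}}{2} = \frac{5 \frac{1}{q}}{2} = \frac{5}{2 q}$)
$f{\left(C \right)} = - \frac{119}{4} + C$ ($f{\left(C \right)} = \left(-30 + C\right) + \frac{1}{4} = - \frac{119}{4} + C$)
$\sqrt{S{\left(-32 \right)} + f{\left(-61 \right)}} = \sqrt{\frac{5}{2 \left(-32\right)} - \frac{363}{4}} = \sqrt{\frac{5}{2} \left(- \frac{1}{32}\right) - \frac{363}{4}} = \sqrt{- \frac{5}{64} - \frac{363}{4}} = \sqrt{- \frac{5813}{64}} = \frac{i \sqrt{5813}}{8}$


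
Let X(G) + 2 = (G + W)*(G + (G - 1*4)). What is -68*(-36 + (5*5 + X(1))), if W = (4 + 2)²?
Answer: 5916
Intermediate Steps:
W = 36 (W = 6² = 36)
X(G) = -2 + (-4 + 2*G)*(36 + G) (X(G) = -2 + (G + 36)*(G + (G - 1*4)) = -2 + (36 + G)*(G + (G - 4)) = -2 + (36 + G)*(G + (-4 + G)) = -2 + (36 + G)*(-4 + 2*G) = -2 + (-4 + 2*G)*(36 + G))
-68*(-36 + (5*5 + X(1))) = -68*(-36 + (5*5 + (-146 + 2*1² + 68*1))) = -68*(-36 + (25 + (-146 + 2*1 + 68))) = -68*(-36 + (25 + (-146 + 2 + 68))) = -68*(-36 + (25 - 76)) = -68*(-36 - 51) = -68*(-87) = 5916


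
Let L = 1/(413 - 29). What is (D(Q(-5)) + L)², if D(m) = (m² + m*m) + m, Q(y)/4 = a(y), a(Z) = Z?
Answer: 89712829441/147456 ≈ 6.0840e+5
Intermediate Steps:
Q(y) = 4*y
D(m) = m + 2*m² (D(m) = (m² + m²) + m = 2*m² + m = m + 2*m²)
L = 1/384 ≈ 0.0026042
(D(Q(-5)) + L)² = ((4*(-5))*(1 + 2*(4*(-5))) + 1/384)² = (-20*(1 + 2*(-20)) + 1/384)² = (-20*(1 - 40) + 1/384)² = (-20*(-39) + 1/384)² = (780 + 1/384)² = (299521/384)² = 89712829441/147456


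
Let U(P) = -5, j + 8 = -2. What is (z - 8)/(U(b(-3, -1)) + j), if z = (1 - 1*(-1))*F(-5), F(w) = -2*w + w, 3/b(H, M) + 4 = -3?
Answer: -2/15 ≈ -0.13333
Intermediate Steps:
j = -10 (j = -8 - 2 = -10)
b(H, M) = -3/7 (b(H, M) = 3/(-4 - 3) = 3/(-7) = 3*(-⅐) = -3/7)
F(w) = -w
z = 10 (z = (1 - 1*(-1))*(-1*(-5)) = (1 + 1)*5 = 2*5 = 10)
(z - 8)/(U(b(-3, -1)) + j) = (10 - 8)/(-5 - 10) = 2/(-15) = -1/15*2 = -2/15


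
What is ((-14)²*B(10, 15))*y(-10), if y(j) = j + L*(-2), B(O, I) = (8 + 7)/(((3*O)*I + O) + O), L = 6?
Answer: -6468/47 ≈ -137.62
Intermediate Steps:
B(O, I) = 15/(2*O + 3*I*O) (B(O, I) = 15/((3*I*O + O) + O) = 15/((O + 3*I*O) + O) = 15/(2*O + 3*I*O))
y(j) = -12 + j (y(j) = j + 6*(-2) = j - 12 = -12 + j)
((-14)²*B(10, 15))*y(-10) = ((-14)²*(15/(10*(2 + 3*15))))*(-12 - 10) = (196*(15*(⅒)/(2 + 45)))*(-22) = (196*(15*(⅒)/47))*(-22) = (196*(15*(⅒)*(1/47)))*(-22) = (196*(3/94))*(-22) = (294/47)*(-22) = -6468/47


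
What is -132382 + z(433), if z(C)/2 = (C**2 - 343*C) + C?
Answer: -53576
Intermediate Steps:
z(C) = -684*C + 2*C**2 (z(C) = 2*((C**2 - 343*C) + C) = 2*(C**2 - 342*C) = -684*C + 2*C**2)
-132382 + z(433) = -132382 + 2*433*(-342 + 433) = -132382 + 2*433*91 = -132382 + 78806 = -53576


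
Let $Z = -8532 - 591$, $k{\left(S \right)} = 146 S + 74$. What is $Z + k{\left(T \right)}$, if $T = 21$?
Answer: $-5983$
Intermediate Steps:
$k{\left(S \right)} = 74 + 146 S$
$Z = -9123$
$Z + k{\left(T \right)} = -9123 + \left(74 + 146 \cdot 21\right) = -9123 + \left(74 + 3066\right) = -9123 + 3140 = -5983$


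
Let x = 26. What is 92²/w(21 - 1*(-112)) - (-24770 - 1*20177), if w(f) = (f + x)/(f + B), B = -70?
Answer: 2559935/53 ≈ 48301.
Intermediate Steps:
w(f) = (26 + f)/(-70 + f) (w(f) = (f + 26)/(f - 70) = (26 + f)/(-70 + f))
92²/w(21 - 1*(-112)) - (-24770 - 1*20177) = 92²/(((26 + (21 - 1*(-112)))/(-70 + (21 - 1*(-112))))) - (-24770 - 1*20177) = 8464/(((26 + (21 + 112))/(-70 + (21 + 112)))) - (-24770 - 20177) = 8464/(((26 + 133)/(-70 + 133))) - 1*(-44947) = 8464/((159/63)) + 44947 = 8464/(((1/63)*159)) + 44947 = 8464/(53/21) + 44947 = 8464*(21/53) + 44947 = 177744/53 + 44947 = 2559935/53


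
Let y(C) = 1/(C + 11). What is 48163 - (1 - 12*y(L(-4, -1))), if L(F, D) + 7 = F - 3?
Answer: 48158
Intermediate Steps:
L(F, D) = -10 + F (L(F, D) = -7 + (F - 3) = -7 + (-3 + F) = -10 + F)
y(C) = 1/(11 + C)
48163 - (1 - 12*y(L(-4, -1))) = 48163 - (1 - 12/(11 + (-10 - 4))) = 48163 - (1 - 12/(11 - 14)) = 48163 - (1 - 12/(-3)) = 48163 - (1 - 12*(-⅓)) = 48163 - (1 + 4) = 48163 - 1*5 = 48163 - 5 = 48158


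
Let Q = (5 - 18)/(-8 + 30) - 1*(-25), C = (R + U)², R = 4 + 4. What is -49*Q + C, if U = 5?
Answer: -22595/22 ≈ -1027.0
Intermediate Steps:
R = 8
C = 169 (C = (8 + 5)² = 13² = 169)
Q = 537/22 (Q = -13/22 + 25 = 537/22 ≈ 24.409)
-49*Q + C = -49*537/22 + 169 = -26313/22 + 169 = -22595/22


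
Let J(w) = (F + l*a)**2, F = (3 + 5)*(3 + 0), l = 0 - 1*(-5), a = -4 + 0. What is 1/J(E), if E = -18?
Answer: 1/16 ≈ 0.062500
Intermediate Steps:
a = -4
l = 5 (l = 0 + 5 = 5)
F = 24 (F = 8*3 = 24)
J(w) = 16 (J(w) = (24 + 5*(-4))**2 = (24 - 20)**2 = 4**2 = 16)
1/J(E) = 1/16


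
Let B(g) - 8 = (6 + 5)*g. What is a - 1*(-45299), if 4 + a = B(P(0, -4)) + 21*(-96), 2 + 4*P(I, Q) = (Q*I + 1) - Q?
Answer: 173181/4 ≈ 43295.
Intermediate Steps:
P(I, Q) = -¼ - Q/4 + I*Q/4 (P(I, Q) = -½ + ((Q*I + 1) - Q)/4 = -½ + ((I*Q + 1) - Q)/4 = -½ + ((1 + I*Q) - Q)/4 = -½ + (1 - Q + I*Q)/4 = -½ + (¼ - Q/4 + I*Q/4) = -¼ - Q/4 + I*Q/4)
B(g) = 8 + 11*g (B(g) = 8 + (6 + 5)*g = 8 + 11*g)
a = -8015/4 (a = -4 + ((8 + 11*(-¼ - ¼*(-4) + (¼)*0*(-4))) + 21*(-96)) = -4 + ((8 + 11*(-¼ + 1 + 0)) - 2016) = -4 + ((8 + 11*(¾)) - 2016) = -4 + ((8 + 33/4) - 2016) = -4 + (65/4 - 2016) = -4 - 7999/4 = -8015/4 ≈ -2003.8)
a - 1*(-45299) = -8015/4 - 1*(-45299) = -8015/4 + 45299 = 173181/4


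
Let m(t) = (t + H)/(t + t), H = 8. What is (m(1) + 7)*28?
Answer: 322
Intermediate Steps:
m(t) = (8 + t)/(2*t) (m(t) = (t + 8)/(t + t) = (8 + t)/((2*t)) = (8 + t)*(1/(2*t)) = (8 + t)/(2*t))
(m(1) + 7)*28 = ((½)*(8 + 1)/1 + 7)*28 = ((½)*1*9 + 7)*28 = (9/2 + 7)*28 = (23/2)*28 = 322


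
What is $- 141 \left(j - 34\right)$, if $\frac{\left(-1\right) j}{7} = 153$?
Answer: $155805$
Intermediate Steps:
$j = -1071$ ($j = \left(-7\right) 153 = -1071$)
$- 141 \left(j - 34\right) = - 141 \left(-1071 - 34\right) = \left(-141\right) \left(-1105\right) = 155805$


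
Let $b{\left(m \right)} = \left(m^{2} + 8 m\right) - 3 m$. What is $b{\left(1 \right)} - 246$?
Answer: $-240$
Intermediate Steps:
$b{\left(m \right)} = m^{2} + 5 m$
$b{\left(1 \right)} - 246 = 1 \left(5 + 1\right) - 246 = 1 \cdot 6 - 246 = 6 - 246 = -240$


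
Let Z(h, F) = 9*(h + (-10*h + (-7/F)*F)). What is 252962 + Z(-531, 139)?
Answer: 295910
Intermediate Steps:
Z(h, F) = -63 - 81*h (Z(h, F) = 9*(h + (-10*h - 7)) = 9*(h + (-7 - 10*h)) = 9*(-7 - 9*h) = -63 - 81*h)
252962 + Z(-531, 139) = 252962 + (-63 - 81*(-531)) = 252962 + (-63 + 43011) = 252962 + 42948 = 295910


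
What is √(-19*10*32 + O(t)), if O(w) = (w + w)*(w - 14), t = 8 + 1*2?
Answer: 4*I*√385 ≈ 78.486*I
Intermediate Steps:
t = 10 (t = 8 + 2 = 10)
O(w) = 2*w*(-14 + w) (O(w) = (2*w)*(-14 + w) = 2*w*(-14 + w))
√(-19*10*32 + O(t)) = √(-19*10*32 + 2*10*(-14 + 10)) = √(-190*32 + 2*10*(-4)) = √(-6080 - 80) = √(-6160) = 4*I*√385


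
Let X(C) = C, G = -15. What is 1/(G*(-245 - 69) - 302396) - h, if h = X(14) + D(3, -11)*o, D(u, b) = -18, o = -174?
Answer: -936520157/297686 ≈ -3146.0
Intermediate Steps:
h = 3146 (h = 14 - 18*(-174) = 14 + 3132 = 3146)
1/(G*(-245 - 69) - 302396) - h = 1/(-15*(-245 - 69) - 302396) - 1*3146 = 1/(-15*(-314) - 302396) - 3146 = 1/(4710 - 302396) - 3146 = 1/(-297686) - 3146 = -1/297686 - 3146 = -936520157/297686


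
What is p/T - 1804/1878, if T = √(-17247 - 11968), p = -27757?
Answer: -902/939 + 27757*I*√29215/29215 ≈ -0.9606 + 162.39*I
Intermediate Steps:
T = I*√29215 (T = √(-29215) = I*√29215 ≈ 170.92*I)
p/T - 1804/1878 = -27757*(-I*√29215/29215) - 1804/1878 = -(-27757)*I*√29215/29215 - 1804*1/1878 = 27757*I*√29215/29215 - 902/939 = -902/939 + 27757*I*√29215/29215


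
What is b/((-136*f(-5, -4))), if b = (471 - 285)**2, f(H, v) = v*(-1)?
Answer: -8649/136 ≈ -63.596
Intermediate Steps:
f(H, v) = -v
b = 34596 (b = 186**2 = 34596)
b/((-136*f(-5, -4))) = 34596/((-(-136)*(-4))) = 34596/((-136*4)) = 34596/(-544) = 34596*(-1/544) = -8649/136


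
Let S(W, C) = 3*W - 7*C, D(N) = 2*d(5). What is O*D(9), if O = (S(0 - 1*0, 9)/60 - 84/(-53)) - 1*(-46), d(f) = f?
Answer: 49327/106 ≈ 465.35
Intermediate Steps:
D(N) = 10 (D(N) = 2*5 = 10)
S(W, C) = -7*C + 3*W
O = 49327/1060 (O = ((-7*9 + 3*(0 - 1*0))/60 - 84/(-53)) - 1*(-46) = ((-63 + 3*(0 + 0))*(1/60) - 84*(-1/53)) + 46 = ((-63 + 3*0)*(1/60) + 84/53) + 46 = ((-63 + 0)*(1/60) + 84/53) + 46 = (-63*1/60 + 84/53) + 46 = (-21/20 + 84/53) + 46 = 567/1060 + 46 = 49327/1060 ≈ 46.535)
O*D(9) = (49327/1060)*10 = 49327/106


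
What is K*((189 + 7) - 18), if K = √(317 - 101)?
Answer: 1068*√6 ≈ 2616.1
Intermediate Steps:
K = 6*√6 (K = √216 = 6*√6 ≈ 14.697)
K*((189 + 7) - 18) = (6*√6)*((189 + 7) - 18) = (6*√6)*(196 - 18) = (6*√6)*178 = 1068*√6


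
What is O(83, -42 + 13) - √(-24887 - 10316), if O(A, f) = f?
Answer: -29 - I*√35203 ≈ -29.0 - 187.62*I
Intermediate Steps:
O(83, -42 + 13) - √(-24887 - 10316) = (-42 + 13) - √(-24887 - 10316) = -29 - √(-35203) = -29 - I*√35203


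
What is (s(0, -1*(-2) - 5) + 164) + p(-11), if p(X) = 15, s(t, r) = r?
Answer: 176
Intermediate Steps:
(s(0, -1*(-2) - 5) + 164) + p(-11) = ((-1*(-2) - 5) + 164) + 15 = ((2 - 5) + 164) + 15 = (-3 + 164) + 15 = 161 + 15 = 176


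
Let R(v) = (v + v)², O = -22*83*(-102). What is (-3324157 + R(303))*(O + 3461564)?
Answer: -10786303734536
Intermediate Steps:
O = 186252 (O = -1826*(-102) = 186252)
R(v) = 4*v² (R(v) = (2*v)² = 4*v²)
(-3324157 + R(303))*(O + 3461564) = (-3324157 + 4*303²)*(186252 + 3461564) = (-3324157 + 4*91809)*3647816 = (-3324157 + 367236)*3647816 = -2956921*3647816 = -10786303734536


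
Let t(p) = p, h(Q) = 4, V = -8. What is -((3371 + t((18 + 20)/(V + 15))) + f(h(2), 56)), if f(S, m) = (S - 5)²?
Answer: -23642/7 ≈ -3377.4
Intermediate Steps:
f(S, m) = (-5 + S)²
-((3371 + t((18 + 20)/(V + 15))) + f(h(2), 56)) = -((3371 + (18 + 20)/(-8 + 15)) + (-5 + 4)²) = -((3371 + 38/7) + (-1)²) = -((3371 + 38*(⅐)) + 1) = -((3371 + 38/7) + 1) = -(23635/7 + 1) = -1*23642/7 = -23642/7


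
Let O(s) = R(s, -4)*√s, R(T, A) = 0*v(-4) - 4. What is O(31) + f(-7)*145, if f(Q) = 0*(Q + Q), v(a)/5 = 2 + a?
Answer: -4*√31 ≈ -22.271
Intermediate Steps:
v(a) = 10 + 5*a (v(a) = 5*(2 + a) = 10 + 5*a)
f(Q) = 0 (f(Q) = 0*(2*Q) = 0)
R(T, A) = -4 (R(T, A) = 0*(10 + 5*(-4)) - 4 = 0*(10 - 20) - 4 = 0*(-10) - 4 = 0 - 4 = -4)
O(s) = -4*√s
O(31) + f(-7)*145 = -4*√31 + 0*145 = -4*√31 + 0 = -4*√31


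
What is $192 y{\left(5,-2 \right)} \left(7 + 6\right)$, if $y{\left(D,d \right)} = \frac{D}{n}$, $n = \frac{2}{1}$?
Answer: $6240$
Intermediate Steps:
$n = 2$ ($n = 2 \cdot 1 = 2$)
$y{\left(D,d \right)} = \frac{D}{2}$
$192 y{\left(5,-2 \right)} \left(7 + 6\right) = 192 \cdot \frac{1}{2} \cdot 5 \left(7 + 6\right) = 192 \cdot \frac{5}{2} \cdot 13 = 192 \cdot \frac{65}{2} = 6240$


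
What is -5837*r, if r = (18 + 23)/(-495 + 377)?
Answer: 239317/118 ≈ 2028.1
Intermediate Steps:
r = -41/118 (r = 41/(-118) = 41*(-1/118) = -41/118 ≈ -0.34746)
-5837*r = -5837*(-41/118) = 239317/118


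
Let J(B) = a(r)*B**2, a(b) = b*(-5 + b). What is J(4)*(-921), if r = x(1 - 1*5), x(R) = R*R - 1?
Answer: -2210400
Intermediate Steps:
x(R) = -1 + R**2 (x(R) = R**2 - 1 = -1 + R**2)
r = 15 (r = -1 + (1 - 1*5)**2 = -1 + (1 - 5)**2 = -1 + (-4)**2 = -1 + 16 = 15)
J(B) = 150*B**2 (J(B) = (15*(-5 + 15))*B**2 = (15*10)*B**2 = 150*B**2)
J(4)*(-921) = (150*4**2)*(-921) = (150*16)*(-921) = 2400*(-921) = -2210400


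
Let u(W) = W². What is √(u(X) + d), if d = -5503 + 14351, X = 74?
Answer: 2*√3581 ≈ 119.68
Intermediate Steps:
d = 8848
√(u(X) + d) = √(74² + 8848) = √(5476 + 8848) = √14324 = 2*√3581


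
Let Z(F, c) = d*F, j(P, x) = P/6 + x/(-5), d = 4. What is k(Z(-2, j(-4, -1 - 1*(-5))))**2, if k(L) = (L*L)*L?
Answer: 262144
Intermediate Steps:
j(P, x) = -x/5 + P/6 (j(P, x) = P*(1/6) + x*(-1/5) = P/6 - x/5 = -x/5 + P/6)
Z(F, c) = 4*F
k(L) = L**3 (k(L) = L**2*L = L**3)
k(Z(-2, j(-4, -1 - 1*(-5))))**2 = ((4*(-2))**3)**2 = ((-8)**3)**2 = (-512)**2 = 262144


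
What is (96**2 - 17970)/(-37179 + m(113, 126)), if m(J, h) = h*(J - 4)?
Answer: 2918/7815 ≈ 0.37338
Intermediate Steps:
m(J, h) = h*(-4 + J)
(96**2 - 17970)/(-37179 + m(113, 126)) = (96**2 - 17970)/(-37179 + 126*(-4 + 113)) = (9216 - 17970)/(-37179 + 126*109) = -8754/(-37179 + 13734) = -8754/(-23445) = -8754*(-1/23445) = 2918/7815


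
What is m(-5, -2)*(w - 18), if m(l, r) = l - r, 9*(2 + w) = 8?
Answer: 172/3 ≈ 57.333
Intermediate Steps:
w = -10/9 (w = -2 + (1/9)*8 = -2 + 8/9 = -10/9 ≈ -1.1111)
m(-5, -2)*(w - 18) = (-5 - 1*(-2))*(-10/9 - 18) = (-5 + 2)*(-172/9) = -3*(-172/9) = 172/3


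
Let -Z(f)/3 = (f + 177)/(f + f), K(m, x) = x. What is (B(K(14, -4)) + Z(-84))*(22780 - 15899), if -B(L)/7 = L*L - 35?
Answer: 7412803/8 ≈ 9.2660e+5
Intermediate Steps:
B(L) = 245 - 7*L² (B(L) = -7*(L*L - 35) = -7*(L² - 35) = -7*(-35 + L²) = 245 - 7*L²)
Z(f) = -3*(177 + f)/(2*f) (Z(f) = -3*(f + 177)/(f + f) = -3*(177 + f)/(2*f))
(B(K(14, -4)) + Z(-84))*(22780 - 15899) = ((245 - 7*(-4)²) + (3/2)*(-177 - 1*(-84))/(-84))*(22780 - 15899) = ((245 - 7*16) + (3/2)*(-1/84)*(-177 + 84))*6881 = ((245 - 112) + (3/2)*(-1/84)*(-93))*6881 = (133 + 93/56)*6881 = (7541/56)*6881 = 7412803/8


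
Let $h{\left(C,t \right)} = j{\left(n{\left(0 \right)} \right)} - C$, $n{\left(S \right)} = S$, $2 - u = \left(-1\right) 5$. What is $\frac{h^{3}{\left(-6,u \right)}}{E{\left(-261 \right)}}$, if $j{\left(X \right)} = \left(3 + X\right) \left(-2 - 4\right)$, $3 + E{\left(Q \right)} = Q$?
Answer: $\frac{72}{11} \approx 6.5455$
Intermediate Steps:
$u = 7$ ($u = 2 - \left(-1\right) 5 = 2 - -5 = 2 + 5 = 7$)
$E{\left(Q \right)} = -3 + Q$
$j{\left(X \right)} = -18 - 6 X$ ($j{\left(X \right)} = \left(3 + X\right) \left(-6\right) = -18 - 6 X$)
$h{\left(C,t \right)} = -18 - C$ ($h{\left(C,t \right)} = \left(-18 - 0\right) - C = \left(-18 + 0\right) - C = -18 - C$)
$\frac{h^{3}{\left(-6,u \right)}}{E{\left(-261 \right)}} = \frac{\left(-18 - -6\right)^{3}}{-3 - 261} = \frac{\left(-18 + 6\right)^{3}}{-264} = \left(-12\right)^{3} \left(- \frac{1}{264}\right) = \left(-1728\right) \left(- \frac{1}{264}\right) = \frac{72}{11}$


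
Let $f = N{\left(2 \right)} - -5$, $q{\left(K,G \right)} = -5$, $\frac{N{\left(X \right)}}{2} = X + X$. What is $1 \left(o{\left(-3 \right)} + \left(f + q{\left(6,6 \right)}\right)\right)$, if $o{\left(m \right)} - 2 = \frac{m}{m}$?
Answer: $11$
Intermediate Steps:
$N{\left(X \right)} = 4 X$ ($N{\left(X \right)} = 2 \left(X + X\right) = 2 \cdot 2 X = 4 X$)
$o{\left(m \right)} = 3$ ($o{\left(m \right)} = 2 + \frac{m}{m} = 2 + 1 = 3$)
$f = 13$ ($f = 4 \cdot 2 - -5 = 8 + 5 = 13$)
$1 \left(o{\left(-3 \right)} + \left(f + q{\left(6,6 \right)}\right)\right) = 1 \left(3 + \left(13 - 5\right)\right) = 1 \left(3 + 8\right) = 1 \cdot 11 = 11$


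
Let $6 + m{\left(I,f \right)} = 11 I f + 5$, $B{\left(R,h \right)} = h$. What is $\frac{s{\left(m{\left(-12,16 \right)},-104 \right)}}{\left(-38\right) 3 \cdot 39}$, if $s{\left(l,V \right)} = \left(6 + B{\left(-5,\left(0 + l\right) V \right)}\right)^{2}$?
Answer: $- \frac{24146789282}{2223} \approx -1.0862 \cdot 10^{7}$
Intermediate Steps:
$m{\left(I,f \right)} = -1 + 11 I f$ ($m{\left(I,f \right)} = -6 + \left(11 I f + 5\right) = -6 + \left(5 + 11 I f\right) = -1 + 11 I f$)
$s{\left(l,V \right)} = \left(6 + V l\right)^{2}$ ($s{\left(l,V \right)} = \left(6 + \left(0 + l\right) V\right)^{2} = \left(6 + l V\right)^{2} = \left(6 + V l\right)^{2}$)
$\frac{s{\left(m{\left(-12,16 \right)},-104 \right)}}{\left(-38\right) 3 \cdot 39} = \frac{\left(6 - 104 \left(-1 + 11 \left(-12\right) 16\right)\right)^{2}}{\left(-38\right) 3 \cdot 39} = \frac{\left(6 - 104 \left(-1 - 2112\right)\right)^{2}}{\left(-114\right) 39} = \frac{\left(6 - -219752\right)^{2}}{-4446} = \left(6 + 219752\right)^{2} \left(- \frac{1}{4446}\right) = 219758^{2} \left(- \frac{1}{4446}\right) = 48293578564 \left(- \frac{1}{4446}\right) = - \frac{24146789282}{2223}$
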